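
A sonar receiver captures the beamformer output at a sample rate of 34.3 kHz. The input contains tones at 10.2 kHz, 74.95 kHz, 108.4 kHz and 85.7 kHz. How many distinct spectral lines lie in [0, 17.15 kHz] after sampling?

4

fs/2 = 17.15 kHz.
10.2 kHz ≤ fs/2 = 17.15 kHz, passes unchanged.
74.95 kHz mod fs = 6.35 kHz.
6.35 kHz ≤ fs/2 = 17.15 kHz, appears at 6.35 kHz.
108.4 kHz mod fs = 5.5 kHz.
5.5 kHz ≤ fs/2 = 17.15 kHz, appears at 5.5 kHz.
85.7 kHz mod fs = 17.1 kHz.
17.1 kHz ≤ fs/2 = 17.15 kHz, appears at 17.1 kHz.
Distinct values: {5.5 kHz, 6.35 kHz, 10.2 kHz, 17.1 kHz} → 4.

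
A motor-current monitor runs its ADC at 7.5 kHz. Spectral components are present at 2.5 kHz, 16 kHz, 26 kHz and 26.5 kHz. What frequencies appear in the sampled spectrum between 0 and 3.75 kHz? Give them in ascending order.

1 kHz, 2.5 kHz, 3.5 kHz

fs/2 = 3.75 kHz.
2.5 kHz ≤ fs/2 = 3.75 kHz, passes unchanged.
16 kHz mod fs = 1 kHz.
1 kHz ≤ fs/2 = 3.75 kHz, appears at 1 kHz.
26 kHz mod fs = 3.5 kHz.
3.5 kHz ≤ fs/2 = 3.75 kHz, appears at 3.5 kHz.
26.5 kHz mod fs = 4 kHz.
4 kHz > fs/2 = 3.75 kHz, folds to fs − 4 kHz = 3.5 kHz.
Distinct values: {1 kHz, 2.5 kHz, 3.5 kHz}.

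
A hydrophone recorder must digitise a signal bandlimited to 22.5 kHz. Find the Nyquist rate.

45 kHz

Nyquist rate = 2 × 22.5 kHz = 45 kHz.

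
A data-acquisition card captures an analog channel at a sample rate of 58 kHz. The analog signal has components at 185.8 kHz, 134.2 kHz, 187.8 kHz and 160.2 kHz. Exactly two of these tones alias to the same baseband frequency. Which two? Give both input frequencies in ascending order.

160.2 kHz, 187.8 kHz

fs/2 = 29 kHz.
185.8 kHz mod fs = 11.8 kHz.
11.8 kHz ≤ fs/2 = 29 kHz, appears at 11.8 kHz.
134.2 kHz mod fs = 18.2 kHz.
18.2 kHz ≤ fs/2 = 29 kHz, appears at 18.2 kHz.
187.8 kHz mod fs = 13.8 kHz.
13.8 kHz ≤ fs/2 = 29 kHz, appears at 13.8 kHz.
160.2 kHz mod fs = 44.2 kHz.
44.2 kHz > fs/2 = 29 kHz, folds to fs − 44.2 kHz = 13.8 kHz.
160.2 kHz and 187.8 kHz both map to 13.8 kHz.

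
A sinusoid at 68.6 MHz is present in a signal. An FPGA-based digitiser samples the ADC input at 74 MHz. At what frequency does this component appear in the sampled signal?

68.6 MHz > fs/2 = 37 MHz, folds to fs − 68.6 MHz = 5.4 MHz.

5.4 MHz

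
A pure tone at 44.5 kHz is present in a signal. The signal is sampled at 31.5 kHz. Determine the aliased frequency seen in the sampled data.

44.5 kHz mod fs = 13 kHz.
13 kHz ≤ fs/2 = 15.75 kHz, appears at 13 kHz.

13 kHz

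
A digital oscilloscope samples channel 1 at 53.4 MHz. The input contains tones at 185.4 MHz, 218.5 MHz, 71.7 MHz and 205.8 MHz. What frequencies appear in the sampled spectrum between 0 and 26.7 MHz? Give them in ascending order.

fs/2 = 26.7 MHz.
185.4 MHz mod fs = 25.2 MHz.
25.2 MHz ≤ fs/2 = 26.7 MHz, appears at 25.2 MHz.
218.5 MHz mod fs = 4.9 MHz.
4.9 MHz ≤ fs/2 = 26.7 MHz, appears at 4.9 MHz.
71.7 MHz mod fs = 18.3 MHz.
18.3 MHz ≤ fs/2 = 26.7 MHz, appears at 18.3 MHz.
205.8 MHz mod fs = 45.6 MHz.
45.6 MHz > fs/2 = 26.7 MHz, folds to fs − 45.6 MHz = 7.8 MHz.
Distinct values: {4.9 MHz, 7.8 MHz, 18.3 MHz, 25.2 MHz}.

4.9 MHz, 7.8 MHz, 18.3 MHz, 25.2 MHz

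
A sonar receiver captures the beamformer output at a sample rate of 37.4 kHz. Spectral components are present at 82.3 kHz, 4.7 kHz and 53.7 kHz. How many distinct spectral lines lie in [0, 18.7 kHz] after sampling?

fs/2 = 18.7 kHz.
82.3 kHz mod fs = 7.5 kHz.
7.5 kHz ≤ fs/2 = 18.7 kHz, appears at 7.5 kHz.
4.7 kHz ≤ fs/2 = 18.7 kHz, passes unchanged.
53.7 kHz mod fs = 16.3 kHz.
16.3 kHz ≤ fs/2 = 18.7 kHz, appears at 16.3 kHz.
Distinct values: {4.7 kHz, 7.5 kHz, 16.3 kHz} → 3.

3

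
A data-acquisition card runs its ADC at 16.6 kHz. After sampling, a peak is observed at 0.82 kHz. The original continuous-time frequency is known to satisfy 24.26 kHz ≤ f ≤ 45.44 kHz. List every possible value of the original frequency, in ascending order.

Frequencies that alias to 0.82 kHz are k·fs ± 0.82 kHz for integer k ≥ 0.
k=0: 0.82 kHz.
k=1: 15.78 kHz, 17.42 kHz.
k=2: 32.38 kHz, 34.02 kHz.
k=3: 48.98 kHz, 50.62 kHz.
Within [24.26 kHz, 45.44 kHz]: 32.38 kHz, 34.02 kHz.

32.38 kHz, 34.02 kHz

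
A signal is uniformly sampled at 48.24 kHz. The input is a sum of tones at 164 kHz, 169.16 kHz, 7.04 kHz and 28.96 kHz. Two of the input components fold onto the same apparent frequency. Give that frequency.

19.28 kHz

fs/2 = 24.12 kHz.
164 kHz mod fs = 19.28 kHz.
19.28 kHz ≤ fs/2 = 24.12 kHz, appears at 19.28 kHz.
169.16 kHz mod fs = 24.44 kHz.
24.44 kHz > fs/2 = 24.12 kHz, folds to fs − 24.44 kHz = 23.8 kHz.
7.04 kHz ≤ fs/2 = 24.12 kHz, passes unchanged.
28.96 kHz > fs/2 = 24.12 kHz, folds to fs − 28.96 kHz = 19.28 kHz.
28.96 kHz and 164 kHz both map to 19.28 kHz.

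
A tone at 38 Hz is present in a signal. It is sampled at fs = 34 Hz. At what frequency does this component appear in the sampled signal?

4 Hz

38 Hz mod fs = 4 Hz.
4 Hz ≤ fs/2 = 17 Hz, appears at 4 Hz.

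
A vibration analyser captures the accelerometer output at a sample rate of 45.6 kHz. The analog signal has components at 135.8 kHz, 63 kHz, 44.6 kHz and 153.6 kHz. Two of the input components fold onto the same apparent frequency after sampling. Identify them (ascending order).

fs/2 = 22.8 kHz.
135.8 kHz mod fs = 44.6 kHz.
44.6 kHz > fs/2 = 22.8 kHz, folds to fs − 44.6 kHz = 1 kHz.
63 kHz mod fs = 17.4 kHz.
17.4 kHz ≤ fs/2 = 22.8 kHz, appears at 17.4 kHz.
44.6 kHz > fs/2 = 22.8 kHz, folds to fs − 44.6 kHz = 1 kHz.
153.6 kHz mod fs = 16.8 kHz.
16.8 kHz ≤ fs/2 = 22.8 kHz, appears at 16.8 kHz.
44.6 kHz and 135.8 kHz both map to 1 kHz.

44.6 kHz, 135.8 kHz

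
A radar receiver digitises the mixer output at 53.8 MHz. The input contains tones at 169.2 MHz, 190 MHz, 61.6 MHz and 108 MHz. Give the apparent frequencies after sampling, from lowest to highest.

0.4 MHz, 7.8 MHz, 25.2 MHz

fs/2 = 26.9 MHz.
169.2 MHz mod fs = 7.8 MHz.
7.8 MHz ≤ fs/2 = 26.9 MHz, appears at 7.8 MHz.
190 MHz mod fs = 28.6 MHz.
28.6 MHz > fs/2 = 26.9 MHz, folds to fs − 28.6 MHz = 25.2 MHz.
61.6 MHz mod fs = 7.8 MHz.
7.8 MHz ≤ fs/2 = 26.9 MHz, appears at 7.8 MHz.
108 MHz mod fs = 0.4 MHz.
0.4 MHz ≤ fs/2 = 26.9 MHz, appears at 0.4 MHz.
Distinct values: {0.4 MHz, 7.8 MHz, 25.2 MHz}.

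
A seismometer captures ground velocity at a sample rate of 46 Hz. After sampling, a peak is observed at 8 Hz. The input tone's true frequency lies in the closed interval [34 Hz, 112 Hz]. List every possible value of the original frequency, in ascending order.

38 Hz, 54 Hz, 84 Hz, 100 Hz

Frequencies that alias to 8 Hz are k·fs ± 8 Hz for integer k ≥ 0.
k=0: 8 Hz.
k=1: 38 Hz, 54 Hz.
k=2: 84 Hz, 100 Hz.
k=3: 130 Hz, 146 Hz.
Within [34 Hz, 112 Hz]: 38 Hz, 54 Hz, 84 Hz, 100 Hz.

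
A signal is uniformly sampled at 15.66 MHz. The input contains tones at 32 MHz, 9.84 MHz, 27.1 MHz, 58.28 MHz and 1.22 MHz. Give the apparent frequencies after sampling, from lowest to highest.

fs/2 = 7.83 MHz.
32 MHz mod fs = 0.68 MHz.
0.68 MHz ≤ fs/2 = 7.83 MHz, appears at 0.68 MHz.
9.84 MHz > fs/2 = 7.83 MHz, folds to fs − 9.84 MHz = 5.82 MHz.
27.1 MHz mod fs = 11.44 MHz.
11.44 MHz > fs/2 = 7.83 MHz, folds to fs − 11.44 MHz = 4.22 MHz.
58.28 MHz mod fs = 11.3 MHz.
11.3 MHz > fs/2 = 7.83 MHz, folds to fs − 11.3 MHz = 4.36 MHz.
1.22 MHz ≤ fs/2 = 7.83 MHz, passes unchanged.
Distinct values: {0.68 MHz, 1.22 MHz, 4.22 MHz, 4.36 MHz, 5.82 MHz}.

0.68 MHz, 1.22 MHz, 4.22 MHz, 4.36 MHz, 5.82 MHz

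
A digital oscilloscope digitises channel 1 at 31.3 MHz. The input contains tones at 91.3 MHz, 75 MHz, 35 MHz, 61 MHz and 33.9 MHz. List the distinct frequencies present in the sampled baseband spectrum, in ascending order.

1.6 MHz, 2.6 MHz, 3.7 MHz, 12.4 MHz

fs/2 = 15.65 MHz.
91.3 MHz mod fs = 28.7 MHz.
28.7 MHz > fs/2 = 15.65 MHz, folds to fs − 28.7 MHz = 2.6 MHz.
75 MHz mod fs = 12.4 MHz.
12.4 MHz ≤ fs/2 = 15.65 MHz, appears at 12.4 MHz.
35 MHz mod fs = 3.7 MHz.
3.7 MHz ≤ fs/2 = 15.65 MHz, appears at 3.7 MHz.
61 MHz mod fs = 29.7 MHz.
29.7 MHz > fs/2 = 15.65 MHz, folds to fs − 29.7 MHz = 1.6 MHz.
33.9 MHz mod fs = 2.6 MHz.
2.6 MHz ≤ fs/2 = 15.65 MHz, appears at 2.6 MHz.
Distinct values: {1.6 MHz, 2.6 MHz, 3.7 MHz, 12.4 MHz}.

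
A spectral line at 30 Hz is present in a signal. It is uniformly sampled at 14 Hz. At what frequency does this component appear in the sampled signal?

30 Hz mod fs = 2 Hz.
2 Hz ≤ fs/2 = 7 Hz, appears at 2 Hz.

2 Hz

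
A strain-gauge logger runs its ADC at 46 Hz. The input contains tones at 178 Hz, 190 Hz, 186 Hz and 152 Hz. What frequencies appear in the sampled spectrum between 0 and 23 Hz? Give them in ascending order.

2 Hz, 6 Hz, 14 Hz

fs/2 = 23 Hz.
178 Hz mod fs = 40 Hz.
40 Hz > fs/2 = 23 Hz, folds to fs − 40 Hz = 6 Hz.
190 Hz mod fs = 6 Hz.
6 Hz ≤ fs/2 = 23 Hz, appears at 6 Hz.
186 Hz mod fs = 2 Hz.
2 Hz ≤ fs/2 = 23 Hz, appears at 2 Hz.
152 Hz mod fs = 14 Hz.
14 Hz ≤ fs/2 = 23 Hz, appears at 14 Hz.
Distinct values: {2 Hz, 6 Hz, 14 Hz}.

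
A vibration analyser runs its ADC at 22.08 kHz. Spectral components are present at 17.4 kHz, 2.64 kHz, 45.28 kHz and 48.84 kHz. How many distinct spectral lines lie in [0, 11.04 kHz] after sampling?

3

fs/2 = 11.04 kHz.
17.4 kHz > fs/2 = 11.04 kHz, folds to fs − 17.4 kHz = 4.68 kHz.
2.64 kHz ≤ fs/2 = 11.04 kHz, passes unchanged.
45.28 kHz mod fs = 1.12 kHz.
1.12 kHz ≤ fs/2 = 11.04 kHz, appears at 1.12 kHz.
48.84 kHz mod fs = 4.68 kHz.
4.68 kHz ≤ fs/2 = 11.04 kHz, appears at 4.68 kHz.
Distinct values: {1.12 kHz, 2.64 kHz, 4.68 kHz} → 3.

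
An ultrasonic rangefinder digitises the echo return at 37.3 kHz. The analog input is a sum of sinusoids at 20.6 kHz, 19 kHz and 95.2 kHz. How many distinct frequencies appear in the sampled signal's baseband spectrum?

fs/2 = 18.65 kHz.
20.6 kHz > fs/2 = 18.65 kHz, folds to fs − 20.6 kHz = 16.7 kHz.
19 kHz > fs/2 = 18.65 kHz, folds to fs − 19 kHz = 18.3 kHz.
95.2 kHz mod fs = 20.6 kHz.
20.6 kHz > fs/2 = 18.65 kHz, folds to fs − 20.6 kHz = 16.7 kHz.
Distinct values: {16.7 kHz, 18.3 kHz} → 2.

2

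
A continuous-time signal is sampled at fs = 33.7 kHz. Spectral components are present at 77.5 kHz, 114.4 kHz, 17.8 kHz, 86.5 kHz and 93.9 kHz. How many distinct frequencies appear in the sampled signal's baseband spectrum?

fs/2 = 16.85 kHz.
77.5 kHz mod fs = 10.1 kHz.
10.1 kHz ≤ fs/2 = 16.85 kHz, appears at 10.1 kHz.
114.4 kHz mod fs = 13.3 kHz.
13.3 kHz ≤ fs/2 = 16.85 kHz, appears at 13.3 kHz.
17.8 kHz > fs/2 = 16.85 kHz, folds to fs − 17.8 kHz = 15.9 kHz.
86.5 kHz mod fs = 19.1 kHz.
19.1 kHz > fs/2 = 16.85 kHz, folds to fs − 19.1 kHz = 14.6 kHz.
93.9 kHz mod fs = 26.5 kHz.
26.5 kHz > fs/2 = 16.85 kHz, folds to fs − 26.5 kHz = 7.2 kHz.
Distinct values: {7.2 kHz, 10.1 kHz, 13.3 kHz, 14.6 kHz, 15.9 kHz} → 5.

5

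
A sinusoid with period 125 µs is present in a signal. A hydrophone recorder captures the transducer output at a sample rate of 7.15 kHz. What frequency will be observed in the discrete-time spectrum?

T = 125 µs → f = 1/T = 8 kHz.
8 kHz mod fs = 0.85 kHz.
0.85 kHz ≤ fs/2 = 3.575 kHz, appears at 0.85 kHz.

0.85 kHz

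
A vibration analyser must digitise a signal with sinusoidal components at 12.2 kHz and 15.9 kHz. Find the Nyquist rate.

Highest-frequency component: 15.9 kHz.
Nyquist rate = 2 × 15.9 kHz = 31.8 kHz.

31.8 kHz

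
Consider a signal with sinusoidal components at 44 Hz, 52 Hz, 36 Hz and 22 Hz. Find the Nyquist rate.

Highest-frequency component: 52 Hz.
Nyquist rate = 2 × 52 Hz = 104 Hz.

104 Hz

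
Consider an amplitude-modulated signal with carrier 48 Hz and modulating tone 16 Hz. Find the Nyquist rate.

128 Hz

AM sidebands sit at fc ± fm = 32 Hz and 64 Hz.
Highest-frequency component: 64 Hz.
Nyquist rate = 2 × 64 Hz = 128 Hz.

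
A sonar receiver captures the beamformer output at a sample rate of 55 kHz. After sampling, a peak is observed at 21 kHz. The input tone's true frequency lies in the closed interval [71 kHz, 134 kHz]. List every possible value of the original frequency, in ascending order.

Frequencies that alias to 21 kHz are k·fs ± 21 kHz for integer k ≥ 0.
k=0: 21 kHz.
k=1: 34 kHz, 76 kHz.
k=2: 89 kHz, 131 kHz.
k=3: 144 kHz, 186 kHz.
Within [71 kHz, 134 kHz]: 76 kHz, 89 kHz, 131 kHz.

76 kHz, 89 kHz, 131 kHz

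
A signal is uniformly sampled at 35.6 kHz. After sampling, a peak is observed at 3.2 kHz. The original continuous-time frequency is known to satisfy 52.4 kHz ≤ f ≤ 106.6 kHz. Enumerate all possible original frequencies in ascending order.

Frequencies that alias to 3.2 kHz are k·fs ± 3.2 kHz for integer k ≥ 0.
k=0: 3.2 kHz.
k=1: 32.4 kHz, 38.8 kHz.
k=2: 68 kHz, 74.4 kHz.
k=3: 103.6 kHz, 110 kHz.
k=4: 139.2 kHz, 145.6 kHz.
Within [52.4 kHz, 106.6 kHz]: 68 kHz, 74.4 kHz, 103.6 kHz.

68 kHz, 74.4 kHz, 103.6 kHz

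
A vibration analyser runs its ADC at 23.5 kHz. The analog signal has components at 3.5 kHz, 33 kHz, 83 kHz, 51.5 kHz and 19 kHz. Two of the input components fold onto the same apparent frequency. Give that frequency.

fs/2 = 11.75 kHz.
3.5 kHz ≤ fs/2 = 11.75 kHz, passes unchanged.
33 kHz mod fs = 9.5 kHz.
9.5 kHz ≤ fs/2 = 11.75 kHz, appears at 9.5 kHz.
83 kHz mod fs = 12.5 kHz.
12.5 kHz > fs/2 = 11.75 kHz, folds to fs − 12.5 kHz = 11 kHz.
51.5 kHz mod fs = 4.5 kHz.
4.5 kHz ≤ fs/2 = 11.75 kHz, appears at 4.5 kHz.
19 kHz > fs/2 = 11.75 kHz, folds to fs − 19 kHz = 4.5 kHz.
19 kHz and 51.5 kHz both map to 4.5 kHz.

4.5 kHz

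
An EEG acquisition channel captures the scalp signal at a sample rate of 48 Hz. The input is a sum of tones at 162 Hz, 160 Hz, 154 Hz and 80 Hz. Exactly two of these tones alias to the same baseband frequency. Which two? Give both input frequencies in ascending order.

fs/2 = 24 Hz.
162 Hz mod fs = 18 Hz.
18 Hz ≤ fs/2 = 24 Hz, appears at 18 Hz.
160 Hz mod fs = 16 Hz.
16 Hz ≤ fs/2 = 24 Hz, appears at 16 Hz.
154 Hz mod fs = 10 Hz.
10 Hz ≤ fs/2 = 24 Hz, appears at 10 Hz.
80 Hz mod fs = 32 Hz.
32 Hz > fs/2 = 24 Hz, folds to fs − 32 Hz = 16 Hz.
80 Hz and 160 Hz both map to 16 Hz.

80 Hz, 160 Hz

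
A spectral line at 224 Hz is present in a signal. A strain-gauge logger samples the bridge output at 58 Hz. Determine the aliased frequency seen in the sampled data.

224 Hz mod fs = 50 Hz.
50 Hz > fs/2 = 29 Hz, folds to fs − 50 Hz = 8 Hz.

8 Hz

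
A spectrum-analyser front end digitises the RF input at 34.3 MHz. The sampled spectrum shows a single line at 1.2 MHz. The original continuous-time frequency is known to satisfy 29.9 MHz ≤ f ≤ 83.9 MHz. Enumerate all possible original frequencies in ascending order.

33.1 MHz, 35.5 MHz, 67.4 MHz, 69.8 MHz

Frequencies that alias to 1.2 MHz are k·fs ± 1.2 MHz for integer k ≥ 0.
k=0: 1.2 MHz.
k=1: 33.1 MHz, 35.5 MHz.
k=2: 67.4 MHz, 69.8 MHz.
k=3: 101.7 MHz, 104.1 MHz.
Within [29.9 MHz, 83.9 MHz]: 33.1 MHz, 35.5 MHz, 67.4 MHz, 69.8 MHz.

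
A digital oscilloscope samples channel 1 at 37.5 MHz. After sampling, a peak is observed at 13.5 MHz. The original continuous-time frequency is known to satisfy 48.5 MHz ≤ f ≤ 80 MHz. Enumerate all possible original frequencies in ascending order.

51 MHz, 61.5 MHz

Frequencies that alias to 13.5 MHz are k·fs ± 13.5 MHz for integer k ≥ 0.
k=0: 13.5 MHz.
k=1: 24 MHz, 51 MHz.
k=2: 61.5 MHz, 88.5 MHz.
k=3: 99 MHz, 126 MHz.
Within [48.5 MHz, 80 MHz]: 51 MHz, 61.5 MHz.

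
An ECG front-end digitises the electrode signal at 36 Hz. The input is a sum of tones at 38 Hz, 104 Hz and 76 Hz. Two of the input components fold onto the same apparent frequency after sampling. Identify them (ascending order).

fs/2 = 18 Hz.
38 Hz mod fs = 2 Hz.
2 Hz ≤ fs/2 = 18 Hz, appears at 2 Hz.
104 Hz mod fs = 32 Hz.
32 Hz > fs/2 = 18 Hz, folds to fs − 32 Hz = 4 Hz.
76 Hz mod fs = 4 Hz.
4 Hz ≤ fs/2 = 18 Hz, appears at 4 Hz.
76 Hz and 104 Hz both map to 4 Hz.

76 Hz, 104 Hz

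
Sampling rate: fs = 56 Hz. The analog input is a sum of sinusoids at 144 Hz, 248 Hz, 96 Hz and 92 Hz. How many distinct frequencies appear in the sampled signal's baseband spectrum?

fs/2 = 28 Hz.
144 Hz mod fs = 32 Hz.
32 Hz > fs/2 = 28 Hz, folds to fs − 32 Hz = 24 Hz.
248 Hz mod fs = 24 Hz.
24 Hz ≤ fs/2 = 28 Hz, appears at 24 Hz.
96 Hz mod fs = 40 Hz.
40 Hz > fs/2 = 28 Hz, folds to fs − 40 Hz = 16 Hz.
92 Hz mod fs = 36 Hz.
36 Hz > fs/2 = 28 Hz, folds to fs − 36 Hz = 20 Hz.
Distinct values: {16 Hz, 20 Hz, 24 Hz} → 3.

3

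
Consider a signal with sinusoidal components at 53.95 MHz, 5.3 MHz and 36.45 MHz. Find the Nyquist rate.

107.9 MHz

Highest-frequency component: 53.95 MHz.
Nyquist rate = 2 × 53.95 MHz = 107.9 MHz.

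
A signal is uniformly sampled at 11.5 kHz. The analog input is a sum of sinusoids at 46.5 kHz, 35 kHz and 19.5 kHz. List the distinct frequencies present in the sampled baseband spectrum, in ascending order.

0.5 kHz, 3.5 kHz

fs/2 = 5.75 kHz.
46.5 kHz mod fs = 0.5 kHz.
0.5 kHz ≤ fs/2 = 5.75 kHz, appears at 0.5 kHz.
35 kHz mod fs = 0.5 kHz.
0.5 kHz ≤ fs/2 = 5.75 kHz, appears at 0.5 kHz.
19.5 kHz mod fs = 8 kHz.
8 kHz > fs/2 = 5.75 kHz, folds to fs − 8 kHz = 3.5 kHz.
Distinct values: {0.5 kHz, 3.5 kHz}.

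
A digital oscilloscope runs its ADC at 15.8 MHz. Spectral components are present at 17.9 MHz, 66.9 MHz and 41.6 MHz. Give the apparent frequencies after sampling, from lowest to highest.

2.1 MHz, 3.7 MHz, 5.8 MHz

fs/2 = 7.9 MHz.
17.9 MHz mod fs = 2.1 MHz.
2.1 MHz ≤ fs/2 = 7.9 MHz, appears at 2.1 MHz.
66.9 MHz mod fs = 3.7 MHz.
3.7 MHz ≤ fs/2 = 7.9 MHz, appears at 3.7 MHz.
41.6 MHz mod fs = 10 MHz.
10 MHz > fs/2 = 7.9 MHz, folds to fs − 10 MHz = 5.8 MHz.
Distinct values: {2.1 MHz, 3.7 MHz, 5.8 MHz}.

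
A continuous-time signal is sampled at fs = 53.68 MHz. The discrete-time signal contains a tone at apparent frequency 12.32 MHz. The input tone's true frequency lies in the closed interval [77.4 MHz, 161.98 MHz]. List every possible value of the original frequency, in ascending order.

Frequencies that alias to 12.32 MHz are k·fs ± 12.32 MHz for integer k ≥ 0.
k=0: 12.32 MHz.
k=1: 41.36 MHz, 66 MHz.
k=2: 95.04 MHz, 119.68 MHz.
k=3: 148.72 MHz, 173.36 MHz.
k=4: 202.4 MHz, 227.04 MHz.
Within [77.4 MHz, 161.98 MHz]: 95.04 MHz, 119.68 MHz, 148.72 MHz.

95.04 MHz, 119.68 MHz, 148.72 MHz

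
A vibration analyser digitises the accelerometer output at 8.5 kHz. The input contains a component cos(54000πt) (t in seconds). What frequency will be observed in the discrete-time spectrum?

ω = 54000π rad/s → f = ω/(2π) = 27000 Hz = 27 kHz.
27 kHz mod fs = 1.5 kHz.
1.5 kHz ≤ fs/2 = 4.25 kHz, appears at 1.5 kHz.

1.5 kHz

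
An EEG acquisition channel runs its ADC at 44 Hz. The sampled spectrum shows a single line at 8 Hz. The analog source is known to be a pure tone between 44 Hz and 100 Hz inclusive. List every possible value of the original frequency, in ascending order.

52 Hz, 80 Hz, 96 Hz

Frequencies that alias to 8 Hz are k·fs ± 8 Hz for integer k ≥ 0.
k=0: 8 Hz.
k=1: 36 Hz, 52 Hz.
k=2: 80 Hz, 96 Hz.
k=3: 124 Hz, 140 Hz.
Within [44 Hz, 100 Hz]: 52 Hz, 80 Hz, 96 Hz.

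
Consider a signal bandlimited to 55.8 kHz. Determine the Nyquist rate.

Nyquist rate = 2 × 55.8 kHz = 111.6 kHz.

111.6 kHz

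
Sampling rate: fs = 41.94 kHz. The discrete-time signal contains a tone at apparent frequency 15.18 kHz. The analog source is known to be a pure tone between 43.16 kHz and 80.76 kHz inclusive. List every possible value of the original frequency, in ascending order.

Frequencies that alias to 15.18 kHz are k·fs ± 15.18 kHz for integer k ≥ 0.
k=0: 15.18 kHz.
k=1: 26.76 kHz, 57.12 kHz.
k=2: 68.7 kHz, 99.06 kHz.
k=3: 110.64 kHz, 141 kHz.
Within [43.16 kHz, 80.76 kHz]: 57.12 kHz, 68.7 kHz.

57.12 kHz, 68.7 kHz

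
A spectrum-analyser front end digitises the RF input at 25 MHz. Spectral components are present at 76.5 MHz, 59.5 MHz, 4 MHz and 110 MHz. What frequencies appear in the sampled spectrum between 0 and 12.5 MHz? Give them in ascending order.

fs/2 = 12.5 MHz.
76.5 MHz mod fs = 1.5 MHz.
1.5 MHz ≤ fs/2 = 12.5 MHz, appears at 1.5 MHz.
59.5 MHz mod fs = 9.5 MHz.
9.5 MHz ≤ fs/2 = 12.5 MHz, appears at 9.5 MHz.
4 MHz ≤ fs/2 = 12.5 MHz, passes unchanged.
110 MHz mod fs = 10 MHz.
10 MHz ≤ fs/2 = 12.5 MHz, appears at 10 MHz.
Distinct values: {1.5 MHz, 4 MHz, 9.5 MHz, 10 MHz}.

1.5 MHz, 4 MHz, 9.5 MHz, 10 MHz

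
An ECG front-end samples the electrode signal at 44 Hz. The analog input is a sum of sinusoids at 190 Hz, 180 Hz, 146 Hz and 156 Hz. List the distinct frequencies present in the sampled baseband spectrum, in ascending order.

4 Hz, 14 Hz, 20 Hz

fs/2 = 22 Hz.
190 Hz mod fs = 14 Hz.
14 Hz ≤ fs/2 = 22 Hz, appears at 14 Hz.
180 Hz mod fs = 4 Hz.
4 Hz ≤ fs/2 = 22 Hz, appears at 4 Hz.
146 Hz mod fs = 14 Hz.
14 Hz ≤ fs/2 = 22 Hz, appears at 14 Hz.
156 Hz mod fs = 24 Hz.
24 Hz > fs/2 = 22 Hz, folds to fs − 24 Hz = 20 Hz.
Distinct values: {4 Hz, 14 Hz, 20 Hz}.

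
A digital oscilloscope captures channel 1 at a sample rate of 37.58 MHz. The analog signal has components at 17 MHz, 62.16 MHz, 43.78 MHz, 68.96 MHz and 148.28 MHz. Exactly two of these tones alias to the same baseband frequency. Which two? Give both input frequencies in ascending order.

fs/2 = 18.79 MHz.
17 MHz ≤ fs/2 = 18.79 MHz, passes unchanged.
62.16 MHz mod fs = 24.58 MHz.
24.58 MHz > fs/2 = 18.79 MHz, folds to fs − 24.58 MHz = 13 MHz.
43.78 MHz mod fs = 6.2 MHz.
6.2 MHz ≤ fs/2 = 18.79 MHz, appears at 6.2 MHz.
68.96 MHz mod fs = 31.38 MHz.
31.38 MHz > fs/2 = 18.79 MHz, folds to fs − 31.38 MHz = 6.2 MHz.
148.28 MHz mod fs = 35.54 MHz.
35.54 MHz > fs/2 = 18.79 MHz, folds to fs − 35.54 MHz = 2.04 MHz.
43.78 MHz and 68.96 MHz both map to 6.2 MHz.

43.78 MHz, 68.96 MHz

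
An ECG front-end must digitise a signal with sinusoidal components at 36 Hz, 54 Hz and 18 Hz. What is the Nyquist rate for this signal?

Highest-frequency component: 54 Hz.
Nyquist rate = 2 × 54 Hz = 108 Hz.

108 Hz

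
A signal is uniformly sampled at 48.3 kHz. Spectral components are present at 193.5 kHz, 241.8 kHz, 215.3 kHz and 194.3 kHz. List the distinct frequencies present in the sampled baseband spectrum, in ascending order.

fs/2 = 24.15 kHz.
193.5 kHz mod fs = 0.3 kHz.
0.3 kHz ≤ fs/2 = 24.15 kHz, appears at 0.3 kHz.
241.8 kHz mod fs = 0.3 kHz.
0.3 kHz ≤ fs/2 = 24.15 kHz, appears at 0.3 kHz.
215.3 kHz mod fs = 22.1 kHz.
22.1 kHz ≤ fs/2 = 24.15 kHz, appears at 22.1 kHz.
194.3 kHz mod fs = 1.1 kHz.
1.1 kHz ≤ fs/2 = 24.15 kHz, appears at 1.1 kHz.
Distinct values: {0.3 kHz, 1.1 kHz, 22.1 kHz}.

0.3 kHz, 1.1 kHz, 22.1 kHz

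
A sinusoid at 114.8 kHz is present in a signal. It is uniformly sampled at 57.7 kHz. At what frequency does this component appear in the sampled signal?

114.8 kHz mod fs = 57.1 kHz.
57.1 kHz > fs/2 = 28.85 kHz, folds to fs − 57.1 kHz = 0.6 kHz.

0.6 kHz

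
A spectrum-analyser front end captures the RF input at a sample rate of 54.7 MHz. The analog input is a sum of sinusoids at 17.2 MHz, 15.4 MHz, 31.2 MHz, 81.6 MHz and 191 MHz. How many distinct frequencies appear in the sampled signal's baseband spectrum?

4

fs/2 = 27.35 MHz.
17.2 MHz ≤ fs/2 = 27.35 MHz, passes unchanged.
15.4 MHz ≤ fs/2 = 27.35 MHz, passes unchanged.
31.2 MHz > fs/2 = 27.35 MHz, folds to fs − 31.2 MHz = 23.5 MHz.
81.6 MHz mod fs = 26.9 MHz.
26.9 MHz ≤ fs/2 = 27.35 MHz, appears at 26.9 MHz.
191 MHz mod fs = 26.9 MHz.
26.9 MHz ≤ fs/2 = 27.35 MHz, appears at 26.9 MHz.
Distinct values: {15.4 MHz, 17.2 MHz, 23.5 MHz, 26.9 MHz} → 4.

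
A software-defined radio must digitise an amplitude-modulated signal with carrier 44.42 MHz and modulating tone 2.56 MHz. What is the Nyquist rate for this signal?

AM sidebands sit at fc ± fm = 41.86 MHz and 46.98 MHz.
Highest-frequency component: 46.98 MHz.
Nyquist rate = 2 × 46.98 MHz = 93.96 MHz.

93.96 MHz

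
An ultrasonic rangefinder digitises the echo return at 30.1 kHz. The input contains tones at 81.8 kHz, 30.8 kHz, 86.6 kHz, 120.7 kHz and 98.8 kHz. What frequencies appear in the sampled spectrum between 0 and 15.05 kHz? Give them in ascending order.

fs/2 = 15.05 kHz.
81.8 kHz mod fs = 21.6 kHz.
21.6 kHz > fs/2 = 15.05 kHz, folds to fs − 21.6 kHz = 8.5 kHz.
30.8 kHz mod fs = 0.7 kHz.
0.7 kHz ≤ fs/2 = 15.05 kHz, appears at 0.7 kHz.
86.6 kHz mod fs = 26.4 kHz.
26.4 kHz > fs/2 = 15.05 kHz, folds to fs − 26.4 kHz = 3.7 kHz.
120.7 kHz mod fs = 0.3 kHz.
0.3 kHz ≤ fs/2 = 15.05 kHz, appears at 0.3 kHz.
98.8 kHz mod fs = 8.5 kHz.
8.5 kHz ≤ fs/2 = 15.05 kHz, appears at 8.5 kHz.
Distinct values: {0.3 kHz, 0.7 kHz, 3.7 kHz, 8.5 kHz}.

0.3 kHz, 0.7 kHz, 3.7 kHz, 8.5 kHz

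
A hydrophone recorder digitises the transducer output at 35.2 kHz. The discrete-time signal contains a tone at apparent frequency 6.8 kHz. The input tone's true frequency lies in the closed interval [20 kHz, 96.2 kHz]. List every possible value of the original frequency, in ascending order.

28.4 kHz, 42 kHz, 63.6 kHz, 77.2 kHz

Frequencies that alias to 6.8 kHz are k·fs ± 6.8 kHz for integer k ≥ 0.
k=0: 6.8 kHz.
k=1: 28.4 kHz, 42 kHz.
k=2: 63.6 kHz, 77.2 kHz.
k=3: 98.8 kHz, 112.4 kHz.
Within [20 kHz, 96.2 kHz]: 28.4 kHz, 42 kHz, 63.6 kHz, 77.2 kHz.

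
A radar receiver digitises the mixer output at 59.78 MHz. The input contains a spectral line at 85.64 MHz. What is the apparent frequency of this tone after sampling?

85.64 MHz mod fs = 25.86 MHz.
25.86 MHz ≤ fs/2 = 29.89 MHz, appears at 25.86 MHz.

25.86 MHz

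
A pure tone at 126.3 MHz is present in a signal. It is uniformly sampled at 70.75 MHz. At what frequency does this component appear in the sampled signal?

126.3 MHz mod fs = 55.55 MHz.
55.55 MHz > fs/2 = 35.375 MHz, folds to fs − 55.55 MHz = 15.2 MHz.

15.2 MHz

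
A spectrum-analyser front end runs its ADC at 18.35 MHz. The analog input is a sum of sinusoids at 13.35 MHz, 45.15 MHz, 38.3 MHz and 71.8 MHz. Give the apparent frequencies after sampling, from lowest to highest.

fs/2 = 9.175 MHz.
13.35 MHz > fs/2 = 9.175 MHz, folds to fs − 13.35 MHz = 5 MHz.
45.15 MHz mod fs = 8.45 MHz.
8.45 MHz ≤ fs/2 = 9.175 MHz, appears at 8.45 MHz.
38.3 MHz mod fs = 1.6 MHz.
1.6 MHz ≤ fs/2 = 9.175 MHz, appears at 1.6 MHz.
71.8 MHz mod fs = 16.75 MHz.
16.75 MHz > fs/2 = 9.175 MHz, folds to fs − 16.75 MHz = 1.6 MHz.
Distinct values: {1.6 MHz, 5 MHz, 8.45 MHz}.

1.6 MHz, 5 MHz, 8.45 MHz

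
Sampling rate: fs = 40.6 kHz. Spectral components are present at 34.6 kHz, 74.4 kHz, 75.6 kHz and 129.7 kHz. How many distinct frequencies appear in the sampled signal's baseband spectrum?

4

fs/2 = 20.3 kHz.
34.6 kHz > fs/2 = 20.3 kHz, folds to fs − 34.6 kHz = 6 kHz.
74.4 kHz mod fs = 33.8 kHz.
33.8 kHz > fs/2 = 20.3 kHz, folds to fs − 33.8 kHz = 6.8 kHz.
75.6 kHz mod fs = 35 kHz.
35 kHz > fs/2 = 20.3 kHz, folds to fs − 35 kHz = 5.6 kHz.
129.7 kHz mod fs = 7.9 kHz.
7.9 kHz ≤ fs/2 = 20.3 kHz, appears at 7.9 kHz.
Distinct values: {5.6 kHz, 6 kHz, 6.8 kHz, 7.9 kHz} → 4.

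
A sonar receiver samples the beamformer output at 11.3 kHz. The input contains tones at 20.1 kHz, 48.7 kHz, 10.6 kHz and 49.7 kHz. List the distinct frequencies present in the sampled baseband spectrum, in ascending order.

0.7 kHz, 2.5 kHz, 3.5 kHz, 4.5 kHz

fs/2 = 5.65 kHz.
20.1 kHz mod fs = 8.8 kHz.
8.8 kHz > fs/2 = 5.65 kHz, folds to fs − 8.8 kHz = 2.5 kHz.
48.7 kHz mod fs = 3.5 kHz.
3.5 kHz ≤ fs/2 = 5.65 kHz, appears at 3.5 kHz.
10.6 kHz > fs/2 = 5.65 kHz, folds to fs − 10.6 kHz = 0.7 kHz.
49.7 kHz mod fs = 4.5 kHz.
4.5 kHz ≤ fs/2 = 5.65 kHz, appears at 4.5 kHz.
Distinct values: {0.7 kHz, 2.5 kHz, 3.5 kHz, 4.5 kHz}.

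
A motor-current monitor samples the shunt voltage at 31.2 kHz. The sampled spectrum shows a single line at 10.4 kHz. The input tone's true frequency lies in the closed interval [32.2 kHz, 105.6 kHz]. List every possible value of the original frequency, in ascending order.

41.6 kHz, 52 kHz, 72.8 kHz, 83.2 kHz, 104 kHz

Frequencies that alias to 10.4 kHz are k·fs ± 10.4 kHz for integer k ≥ 0.
k=0: 10.4 kHz.
k=1: 20.8 kHz, 41.6 kHz.
k=2: 52 kHz, 72.8 kHz.
k=3: 83.2 kHz, 104 kHz.
k=4: 114.4 kHz, 135.2 kHz.
Within [32.2 kHz, 105.6 kHz]: 41.6 kHz, 52 kHz, 72.8 kHz, 83.2 kHz, 104 kHz.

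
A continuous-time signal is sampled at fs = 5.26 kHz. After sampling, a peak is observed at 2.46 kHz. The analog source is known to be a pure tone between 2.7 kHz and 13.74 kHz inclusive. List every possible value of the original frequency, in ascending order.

Frequencies that alias to 2.46 kHz are k·fs ± 2.46 kHz for integer k ≥ 0.
k=0: 2.46 kHz.
k=1: 2.8 kHz, 7.72 kHz.
k=2: 8.06 kHz, 12.98 kHz.
k=3: 13.32 kHz, 18.24 kHz.
k=4: 18.58 kHz, 23.5 kHz.
Within [2.7 kHz, 13.74 kHz]: 2.8 kHz, 7.72 kHz, 8.06 kHz, 12.98 kHz, 13.32 kHz.

2.8 kHz, 7.72 kHz, 8.06 kHz, 12.98 kHz, 13.32 kHz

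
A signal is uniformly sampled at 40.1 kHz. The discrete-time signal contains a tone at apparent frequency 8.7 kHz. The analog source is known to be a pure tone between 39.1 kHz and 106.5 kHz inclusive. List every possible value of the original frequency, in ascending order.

48.8 kHz, 71.5 kHz, 88.9 kHz

Frequencies that alias to 8.7 kHz are k·fs ± 8.7 kHz for integer k ≥ 0.
k=0: 8.7 kHz.
k=1: 31.4 kHz, 48.8 kHz.
k=2: 71.5 kHz, 88.9 kHz.
k=3: 111.6 kHz, 129 kHz.
Within [39.1 kHz, 106.5 kHz]: 48.8 kHz, 71.5 kHz, 88.9 kHz.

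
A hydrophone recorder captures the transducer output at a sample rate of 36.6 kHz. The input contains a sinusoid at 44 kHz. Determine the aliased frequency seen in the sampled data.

7.4 kHz

44 kHz mod fs = 7.4 kHz.
7.4 kHz ≤ fs/2 = 18.3 kHz, appears at 7.4 kHz.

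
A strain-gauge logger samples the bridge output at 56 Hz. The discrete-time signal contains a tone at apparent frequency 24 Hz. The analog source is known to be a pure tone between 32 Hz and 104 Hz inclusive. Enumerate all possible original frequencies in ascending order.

32 Hz, 80 Hz, 88 Hz

Frequencies that alias to 24 Hz are k·fs ± 24 Hz for integer k ≥ 0.
k=0: 24 Hz.
k=1: 32 Hz, 80 Hz.
k=2: 88 Hz, 136 Hz.
k=3: 144 Hz, 192 Hz.
Within [32 Hz, 104 Hz]: 32 Hz, 80 Hz, 88 Hz.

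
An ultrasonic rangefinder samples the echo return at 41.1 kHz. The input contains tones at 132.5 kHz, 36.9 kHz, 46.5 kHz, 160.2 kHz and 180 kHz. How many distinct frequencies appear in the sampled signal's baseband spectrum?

fs/2 = 20.55 kHz.
132.5 kHz mod fs = 9.2 kHz.
9.2 kHz ≤ fs/2 = 20.55 kHz, appears at 9.2 kHz.
36.9 kHz > fs/2 = 20.55 kHz, folds to fs − 36.9 kHz = 4.2 kHz.
46.5 kHz mod fs = 5.4 kHz.
5.4 kHz ≤ fs/2 = 20.55 kHz, appears at 5.4 kHz.
160.2 kHz mod fs = 36.9 kHz.
36.9 kHz > fs/2 = 20.55 kHz, folds to fs − 36.9 kHz = 4.2 kHz.
180 kHz mod fs = 15.6 kHz.
15.6 kHz ≤ fs/2 = 20.55 kHz, appears at 15.6 kHz.
Distinct values: {4.2 kHz, 5.4 kHz, 9.2 kHz, 15.6 kHz} → 4.

4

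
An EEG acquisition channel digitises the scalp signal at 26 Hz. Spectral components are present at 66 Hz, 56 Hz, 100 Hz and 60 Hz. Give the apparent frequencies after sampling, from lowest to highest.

4 Hz, 8 Hz, 12 Hz

fs/2 = 13 Hz.
66 Hz mod fs = 14 Hz.
14 Hz > fs/2 = 13 Hz, folds to fs − 14 Hz = 12 Hz.
56 Hz mod fs = 4 Hz.
4 Hz ≤ fs/2 = 13 Hz, appears at 4 Hz.
100 Hz mod fs = 22 Hz.
22 Hz > fs/2 = 13 Hz, folds to fs − 22 Hz = 4 Hz.
60 Hz mod fs = 8 Hz.
8 Hz ≤ fs/2 = 13 Hz, appears at 8 Hz.
Distinct values: {4 Hz, 8 Hz, 12 Hz}.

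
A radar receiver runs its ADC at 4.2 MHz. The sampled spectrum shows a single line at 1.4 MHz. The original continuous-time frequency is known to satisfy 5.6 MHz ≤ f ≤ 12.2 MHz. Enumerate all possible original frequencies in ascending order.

5.6 MHz, 7 MHz, 9.8 MHz, 11.2 MHz

Frequencies that alias to 1.4 MHz are k·fs ± 1.4 MHz for integer k ≥ 0.
k=0: 1.4 MHz.
k=1: 2.8 MHz, 5.6 MHz.
k=2: 7 MHz, 9.8 MHz.
k=3: 11.2 MHz, 14 MHz.
k=4: 15.4 MHz, 18.2 MHz.
Within [5.6 MHz, 12.2 MHz]: 5.6 MHz, 7 MHz, 9.8 MHz, 11.2 MHz.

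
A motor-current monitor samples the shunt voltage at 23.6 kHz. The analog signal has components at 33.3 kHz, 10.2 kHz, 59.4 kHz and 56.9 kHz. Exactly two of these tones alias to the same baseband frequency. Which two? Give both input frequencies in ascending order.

33.3 kHz, 56.9 kHz

fs/2 = 11.8 kHz.
33.3 kHz mod fs = 9.7 kHz.
9.7 kHz ≤ fs/2 = 11.8 kHz, appears at 9.7 kHz.
10.2 kHz ≤ fs/2 = 11.8 kHz, passes unchanged.
59.4 kHz mod fs = 12.2 kHz.
12.2 kHz > fs/2 = 11.8 kHz, folds to fs − 12.2 kHz = 11.4 kHz.
56.9 kHz mod fs = 9.7 kHz.
9.7 kHz ≤ fs/2 = 11.8 kHz, appears at 9.7 kHz.
33.3 kHz and 56.9 kHz both map to 9.7 kHz.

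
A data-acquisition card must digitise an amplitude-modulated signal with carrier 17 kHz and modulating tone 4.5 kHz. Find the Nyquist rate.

AM sidebands sit at fc ± fm = 12.5 kHz and 21.5 kHz.
Highest-frequency component: 21.5 kHz.
Nyquist rate = 2 × 21.5 kHz = 43 kHz.

43 kHz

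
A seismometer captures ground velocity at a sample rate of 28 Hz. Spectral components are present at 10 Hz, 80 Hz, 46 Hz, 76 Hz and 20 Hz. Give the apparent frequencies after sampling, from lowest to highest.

fs/2 = 14 Hz.
10 Hz ≤ fs/2 = 14 Hz, passes unchanged.
80 Hz mod fs = 24 Hz.
24 Hz > fs/2 = 14 Hz, folds to fs − 24 Hz = 4 Hz.
46 Hz mod fs = 18 Hz.
18 Hz > fs/2 = 14 Hz, folds to fs − 18 Hz = 10 Hz.
76 Hz mod fs = 20 Hz.
20 Hz > fs/2 = 14 Hz, folds to fs − 20 Hz = 8 Hz.
20 Hz > fs/2 = 14 Hz, folds to fs − 20 Hz = 8 Hz.
Distinct values: {4 Hz, 8 Hz, 10 Hz}.

4 Hz, 8 Hz, 10 Hz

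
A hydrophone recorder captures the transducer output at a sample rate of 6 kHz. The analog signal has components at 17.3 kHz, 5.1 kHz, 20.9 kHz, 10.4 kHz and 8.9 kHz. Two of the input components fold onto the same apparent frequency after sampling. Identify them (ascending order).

fs/2 = 3 kHz.
17.3 kHz mod fs = 5.3 kHz.
5.3 kHz > fs/2 = 3 kHz, folds to fs − 5.3 kHz = 0.7 kHz.
5.1 kHz > fs/2 = 3 kHz, folds to fs − 5.1 kHz = 0.9 kHz.
20.9 kHz mod fs = 2.9 kHz.
2.9 kHz ≤ fs/2 = 3 kHz, appears at 2.9 kHz.
10.4 kHz mod fs = 4.4 kHz.
4.4 kHz > fs/2 = 3 kHz, folds to fs − 4.4 kHz = 1.6 kHz.
8.9 kHz mod fs = 2.9 kHz.
2.9 kHz ≤ fs/2 = 3 kHz, appears at 2.9 kHz.
8.9 kHz and 20.9 kHz both map to 2.9 kHz.

8.9 kHz, 20.9 kHz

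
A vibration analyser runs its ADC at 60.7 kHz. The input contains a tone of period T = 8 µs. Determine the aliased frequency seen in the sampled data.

3.6 kHz

T = 8 µs → f = 1/T = 125 kHz.
125 kHz mod fs = 3.6 kHz.
3.6 kHz ≤ fs/2 = 30.35 kHz, appears at 3.6 kHz.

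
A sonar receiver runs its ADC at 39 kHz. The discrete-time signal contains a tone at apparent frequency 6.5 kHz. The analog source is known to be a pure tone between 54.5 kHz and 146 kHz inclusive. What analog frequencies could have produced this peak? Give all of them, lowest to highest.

71.5 kHz, 84.5 kHz, 110.5 kHz, 123.5 kHz

Frequencies that alias to 6.5 kHz are k·fs ± 6.5 kHz for integer k ≥ 0.
k=0: 6.5 kHz.
k=1: 32.5 kHz, 45.5 kHz.
k=2: 71.5 kHz, 84.5 kHz.
k=3: 110.5 kHz, 123.5 kHz.
k=4: 149.5 kHz, 162.5 kHz.
Within [54.5 kHz, 146 kHz]: 71.5 kHz, 84.5 kHz, 110.5 kHz, 123.5 kHz.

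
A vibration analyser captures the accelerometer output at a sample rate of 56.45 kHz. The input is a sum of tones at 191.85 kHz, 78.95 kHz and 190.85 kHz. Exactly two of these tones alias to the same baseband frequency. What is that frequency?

22.5 kHz

fs/2 = 28.225 kHz.
191.85 kHz mod fs = 22.5 kHz.
22.5 kHz ≤ fs/2 = 28.225 kHz, appears at 22.5 kHz.
78.95 kHz mod fs = 22.5 kHz.
22.5 kHz ≤ fs/2 = 28.225 kHz, appears at 22.5 kHz.
190.85 kHz mod fs = 21.5 kHz.
21.5 kHz ≤ fs/2 = 28.225 kHz, appears at 21.5 kHz.
78.95 kHz and 191.85 kHz both map to 22.5 kHz.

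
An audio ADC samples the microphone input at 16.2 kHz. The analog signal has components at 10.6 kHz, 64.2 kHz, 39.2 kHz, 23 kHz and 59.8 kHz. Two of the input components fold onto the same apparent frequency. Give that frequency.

6.8 kHz

fs/2 = 8.1 kHz.
10.6 kHz > fs/2 = 8.1 kHz, folds to fs − 10.6 kHz = 5.6 kHz.
64.2 kHz mod fs = 15.6 kHz.
15.6 kHz > fs/2 = 8.1 kHz, folds to fs − 15.6 kHz = 0.6 kHz.
39.2 kHz mod fs = 6.8 kHz.
6.8 kHz ≤ fs/2 = 8.1 kHz, appears at 6.8 kHz.
23 kHz mod fs = 6.8 kHz.
6.8 kHz ≤ fs/2 = 8.1 kHz, appears at 6.8 kHz.
59.8 kHz mod fs = 11.2 kHz.
11.2 kHz > fs/2 = 8.1 kHz, folds to fs − 11.2 kHz = 5 kHz.
23 kHz and 39.2 kHz both map to 6.8 kHz.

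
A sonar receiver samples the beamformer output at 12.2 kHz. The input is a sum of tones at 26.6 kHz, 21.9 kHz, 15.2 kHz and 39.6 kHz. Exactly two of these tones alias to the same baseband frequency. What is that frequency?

fs/2 = 6.1 kHz.
26.6 kHz mod fs = 2.2 kHz.
2.2 kHz ≤ fs/2 = 6.1 kHz, appears at 2.2 kHz.
21.9 kHz mod fs = 9.7 kHz.
9.7 kHz > fs/2 = 6.1 kHz, folds to fs − 9.7 kHz = 2.5 kHz.
15.2 kHz mod fs = 3 kHz.
3 kHz ≤ fs/2 = 6.1 kHz, appears at 3 kHz.
39.6 kHz mod fs = 3 kHz.
3 kHz ≤ fs/2 = 6.1 kHz, appears at 3 kHz.
15.2 kHz and 39.6 kHz both map to 3 kHz.

3 kHz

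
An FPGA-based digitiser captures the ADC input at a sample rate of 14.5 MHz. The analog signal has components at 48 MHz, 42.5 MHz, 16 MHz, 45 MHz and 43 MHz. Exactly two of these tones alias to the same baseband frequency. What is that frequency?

1.5 MHz

fs/2 = 7.25 MHz.
48 MHz mod fs = 4.5 MHz.
4.5 MHz ≤ fs/2 = 7.25 MHz, appears at 4.5 MHz.
42.5 MHz mod fs = 13.5 MHz.
13.5 MHz > fs/2 = 7.25 MHz, folds to fs − 13.5 MHz = 1 MHz.
16 MHz mod fs = 1.5 MHz.
1.5 MHz ≤ fs/2 = 7.25 MHz, appears at 1.5 MHz.
45 MHz mod fs = 1.5 MHz.
1.5 MHz ≤ fs/2 = 7.25 MHz, appears at 1.5 MHz.
43 MHz mod fs = 14 MHz.
14 MHz > fs/2 = 7.25 MHz, folds to fs − 14 MHz = 0.5 MHz.
16 MHz and 45 MHz both map to 1.5 MHz.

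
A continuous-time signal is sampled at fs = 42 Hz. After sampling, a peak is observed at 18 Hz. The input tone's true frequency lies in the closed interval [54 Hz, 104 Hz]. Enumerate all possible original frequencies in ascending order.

60 Hz, 66 Hz, 102 Hz

Frequencies that alias to 18 Hz are k·fs ± 18 Hz for integer k ≥ 0.
k=0: 18 Hz.
k=1: 24 Hz, 60 Hz.
k=2: 66 Hz, 102 Hz.
k=3: 108 Hz, 144 Hz.
Within [54 Hz, 104 Hz]: 60 Hz, 66 Hz, 102 Hz.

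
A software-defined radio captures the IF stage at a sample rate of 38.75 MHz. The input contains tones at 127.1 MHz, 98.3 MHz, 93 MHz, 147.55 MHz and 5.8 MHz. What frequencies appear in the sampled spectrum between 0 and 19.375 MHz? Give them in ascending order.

fs/2 = 19.375 MHz.
127.1 MHz mod fs = 10.85 MHz.
10.85 MHz ≤ fs/2 = 19.375 MHz, appears at 10.85 MHz.
98.3 MHz mod fs = 20.8 MHz.
20.8 MHz > fs/2 = 19.375 MHz, folds to fs − 20.8 MHz = 17.95 MHz.
93 MHz mod fs = 15.5 MHz.
15.5 MHz ≤ fs/2 = 19.375 MHz, appears at 15.5 MHz.
147.55 MHz mod fs = 31.3 MHz.
31.3 MHz > fs/2 = 19.375 MHz, folds to fs − 31.3 MHz = 7.45 MHz.
5.8 MHz ≤ fs/2 = 19.375 MHz, passes unchanged.
Distinct values: {5.8 MHz, 7.45 MHz, 10.85 MHz, 15.5 MHz, 17.95 MHz}.

5.8 MHz, 7.45 MHz, 10.85 MHz, 15.5 MHz, 17.95 MHz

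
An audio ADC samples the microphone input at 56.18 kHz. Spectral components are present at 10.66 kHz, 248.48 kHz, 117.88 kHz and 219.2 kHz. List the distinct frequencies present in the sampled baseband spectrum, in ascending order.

fs/2 = 28.09 kHz.
10.66 kHz ≤ fs/2 = 28.09 kHz, passes unchanged.
248.48 kHz mod fs = 23.76 kHz.
23.76 kHz ≤ fs/2 = 28.09 kHz, appears at 23.76 kHz.
117.88 kHz mod fs = 5.52 kHz.
5.52 kHz ≤ fs/2 = 28.09 kHz, appears at 5.52 kHz.
219.2 kHz mod fs = 50.66 kHz.
50.66 kHz > fs/2 = 28.09 kHz, folds to fs − 50.66 kHz = 5.52 kHz.
Distinct values: {5.52 kHz, 10.66 kHz, 23.76 kHz}.

5.52 kHz, 10.66 kHz, 23.76 kHz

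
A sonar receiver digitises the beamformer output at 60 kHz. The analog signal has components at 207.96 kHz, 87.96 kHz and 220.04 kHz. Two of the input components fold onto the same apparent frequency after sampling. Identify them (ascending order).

87.96 kHz, 207.96 kHz

fs/2 = 30 kHz.
207.96 kHz mod fs = 27.96 kHz.
27.96 kHz ≤ fs/2 = 30 kHz, appears at 27.96 kHz.
87.96 kHz mod fs = 27.96 kHz.
27.96 kHz ≤ fs/2 = 30 kHz, appears at 27.96 kHz.
220.04 kHz mod fs = 40.04 kHz.
40.04 kHz > fs/2 = 30 kHz, folds to fs − 40.04 kHz = 19.96 kHz.
87.96 kHz and 207.96 kHz both map to 27.96 kHz.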